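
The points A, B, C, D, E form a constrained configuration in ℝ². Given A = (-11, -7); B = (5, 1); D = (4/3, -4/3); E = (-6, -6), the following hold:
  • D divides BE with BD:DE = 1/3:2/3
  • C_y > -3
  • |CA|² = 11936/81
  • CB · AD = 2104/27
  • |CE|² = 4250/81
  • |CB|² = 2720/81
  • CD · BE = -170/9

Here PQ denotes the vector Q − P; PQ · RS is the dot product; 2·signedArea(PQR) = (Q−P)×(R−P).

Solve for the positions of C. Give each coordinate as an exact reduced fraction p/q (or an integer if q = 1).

C = (1/9, -19/9)

1. C_x = 1/9  [CB · AD = 2104/27 ∩ CD · BE = -170/9]
2. C_y = -19/9  [CB · AD = 2104/27 ∩ CD · BE = -170/9]
   → C = (1/9, -19/9)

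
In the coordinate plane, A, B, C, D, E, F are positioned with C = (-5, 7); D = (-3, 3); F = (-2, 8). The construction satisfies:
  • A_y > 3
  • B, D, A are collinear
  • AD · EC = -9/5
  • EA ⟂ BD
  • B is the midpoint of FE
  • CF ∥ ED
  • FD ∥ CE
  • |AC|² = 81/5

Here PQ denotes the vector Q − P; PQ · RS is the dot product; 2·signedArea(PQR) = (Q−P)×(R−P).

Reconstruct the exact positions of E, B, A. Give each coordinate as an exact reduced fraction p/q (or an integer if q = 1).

A = (-16/5, 17/5)
B = (-4, 5)
E = (-6, 2)

1. E_x = -6  [CF ∥ ED ∩ FD ∥ CE]
2. E_y = 2  [CF ∥ ED ∩ FD ∥ CE]
   → E = (-6, 2)
3. B_x = -4  [B is the midpoint of FE]
4. B_y = 5  [B is the midpoint of FE]
   → B = (-4, 5)
5. A_x = -16/5  [B, D, A are collinear ∩ EA ⟂ BD]
6. A_y = 17/5  [B, D, A are collinear ∩ EA ⟂ BD]
   → A = (-16/5, 17/5)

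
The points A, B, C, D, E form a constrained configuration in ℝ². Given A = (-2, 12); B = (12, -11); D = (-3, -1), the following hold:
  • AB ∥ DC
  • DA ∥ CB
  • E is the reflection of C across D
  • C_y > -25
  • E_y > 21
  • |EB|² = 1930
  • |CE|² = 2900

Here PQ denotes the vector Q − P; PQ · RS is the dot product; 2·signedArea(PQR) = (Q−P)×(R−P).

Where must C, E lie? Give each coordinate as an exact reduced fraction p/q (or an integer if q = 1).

1. C_x = 11  [DA ∥ CB ∩ AB ∥ DC]
2. C_y = -24  [DA ∥ CB ∩ AB ∥ DC]
   → C = (11, -24)
3. E_x = -17  [E is the reflection of C across D]
4. E_y = 22  [E is the reflection of C across D]
   → E = (-17, 22)

C = (11, -24)
E = (-17, 22)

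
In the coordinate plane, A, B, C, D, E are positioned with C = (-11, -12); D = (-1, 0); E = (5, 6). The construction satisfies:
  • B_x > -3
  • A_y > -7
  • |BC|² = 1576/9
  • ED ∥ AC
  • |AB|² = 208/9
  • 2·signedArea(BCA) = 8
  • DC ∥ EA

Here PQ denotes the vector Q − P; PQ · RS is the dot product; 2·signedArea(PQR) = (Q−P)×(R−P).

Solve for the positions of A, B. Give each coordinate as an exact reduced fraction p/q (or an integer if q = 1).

1. A_x = -5  [ED ∥ AC ∩ DC ∥ EA]
2. A_y = -6  [ED ∥ AC ∩ DC ∥ EA]
   → A = (-5, -6)
3. B_x = -7/3  [line -6·x + 6·y + -2 = 0 ∩ |BC|² = 1576/9]
4. B_y = -2  [line -6·x + 6·y + -2 = 0 ∩ |BC|² = 1576/9]
   → B = (-7/3, -2)

A = (-5, -6)
B = (-7/3, -2)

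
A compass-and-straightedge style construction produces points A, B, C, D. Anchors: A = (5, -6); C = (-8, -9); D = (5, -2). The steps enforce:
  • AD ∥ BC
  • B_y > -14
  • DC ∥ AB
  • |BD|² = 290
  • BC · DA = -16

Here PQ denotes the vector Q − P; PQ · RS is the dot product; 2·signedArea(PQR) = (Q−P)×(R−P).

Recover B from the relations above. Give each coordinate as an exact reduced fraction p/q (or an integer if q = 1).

1. B_x = -8  [AD ∥ BC ∩ DC ∥ AB]
2. B_y = -13  [AD ∥ BC ∩ DC ∥ AB]
   → B = (-8, -13)

B = (-8, -13)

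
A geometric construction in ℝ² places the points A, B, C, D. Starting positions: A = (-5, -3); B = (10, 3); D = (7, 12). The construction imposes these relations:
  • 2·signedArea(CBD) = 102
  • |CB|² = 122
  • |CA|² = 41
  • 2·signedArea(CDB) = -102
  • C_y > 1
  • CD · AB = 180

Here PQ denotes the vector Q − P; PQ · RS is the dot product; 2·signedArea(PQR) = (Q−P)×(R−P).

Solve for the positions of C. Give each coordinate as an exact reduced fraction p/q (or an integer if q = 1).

C = (-1, 2)

1. C_x = -1  [2·signedArea(CBD) = 102 ∩ CD · AB = 180]
2. C_y = 2  [2·signedArea(CBD) = 102 ∩ CD · AB = 180]
   → C = (-1, 2)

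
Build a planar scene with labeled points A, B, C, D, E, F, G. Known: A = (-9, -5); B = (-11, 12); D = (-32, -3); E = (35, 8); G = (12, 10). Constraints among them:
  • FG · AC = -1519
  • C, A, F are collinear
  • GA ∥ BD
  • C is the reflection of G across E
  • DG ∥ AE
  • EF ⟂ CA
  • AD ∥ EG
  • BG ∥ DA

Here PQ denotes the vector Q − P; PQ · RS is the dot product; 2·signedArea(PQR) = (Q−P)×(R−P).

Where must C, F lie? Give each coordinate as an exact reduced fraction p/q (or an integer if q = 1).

C = (58, 6)
F = (165607/4610, 10951/4610)

1. C_x = 58  [C is the reflection of G across E]
2. C_y = 6  [C is the reflection of G across E]
   → C = (58, 6)
3. F_x = 165607/4610  [C, A, F are collinear ∩ EF ⟂ CA]
4. F_y = 10951/4610  [C, A, F are collinear ∩ EF ⟂ CA]
   → F = (165607/4610, 10951/4610)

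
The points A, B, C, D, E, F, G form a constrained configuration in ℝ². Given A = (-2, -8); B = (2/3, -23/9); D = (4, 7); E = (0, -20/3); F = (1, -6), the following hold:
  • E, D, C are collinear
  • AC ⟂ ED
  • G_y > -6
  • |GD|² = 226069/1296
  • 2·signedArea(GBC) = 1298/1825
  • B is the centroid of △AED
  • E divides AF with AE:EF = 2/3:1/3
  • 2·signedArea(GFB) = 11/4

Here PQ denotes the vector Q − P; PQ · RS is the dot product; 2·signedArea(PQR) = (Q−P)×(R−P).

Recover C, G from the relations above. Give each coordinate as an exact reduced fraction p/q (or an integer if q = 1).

1. C_x = -944/1825  [E, D, C are collinear ∩ AC ⟂ ED]
2. C_y = -15392/1825  [E, D, C are collinear ∩ AC ⟂ ED]
   → C = (-944/1825, -15392/1825)
3. G_x = 1/6  [2·signedArea(GBC) = 1298/1825 ∩ 2·signedArea(GFB) = 11/4]
4. G_y = -203/36  [2·signedArea(GBC) = 1298/1825 ∩ 2·signedArea(GFB) = 11/4]
   → G = (1/6, -203/36)

C = (-944/1825, -15392/1825)
G = (1/6, -203/36)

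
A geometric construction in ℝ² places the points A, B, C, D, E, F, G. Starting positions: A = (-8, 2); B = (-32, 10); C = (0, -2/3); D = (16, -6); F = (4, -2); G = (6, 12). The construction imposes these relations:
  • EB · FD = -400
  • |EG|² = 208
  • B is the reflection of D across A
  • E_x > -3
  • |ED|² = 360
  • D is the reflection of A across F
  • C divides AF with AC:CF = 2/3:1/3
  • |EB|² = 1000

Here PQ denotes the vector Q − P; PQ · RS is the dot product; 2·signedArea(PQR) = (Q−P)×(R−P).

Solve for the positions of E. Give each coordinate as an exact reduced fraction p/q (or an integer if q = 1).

E = (-2, 0)

1. E_x = -2  [line -12·x + 4·y + -24 = 0 ∩ |ED|² = 360]
2. E_y = 0  [line -12·x + 4·y + -24 = 0 ∩ |ED|² = 360]
   → E = (-2, 0)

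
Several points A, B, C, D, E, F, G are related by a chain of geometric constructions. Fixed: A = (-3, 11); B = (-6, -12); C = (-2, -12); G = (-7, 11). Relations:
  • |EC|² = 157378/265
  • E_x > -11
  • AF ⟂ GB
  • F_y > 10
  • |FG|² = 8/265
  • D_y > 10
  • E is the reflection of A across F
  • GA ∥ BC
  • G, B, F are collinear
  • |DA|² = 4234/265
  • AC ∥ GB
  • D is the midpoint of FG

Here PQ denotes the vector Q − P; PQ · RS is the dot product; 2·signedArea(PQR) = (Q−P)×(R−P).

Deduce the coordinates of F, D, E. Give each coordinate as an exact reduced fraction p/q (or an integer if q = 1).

1. F_x = -1853/265  [G, B, F are collinear ∩ AF ⟂ GB]
2. F_y = 2869/265  [G, B, F are collinear ∩ AF ⟂ GB]
   → F = (-1853/265, 2869/265)
3. D_x = -1854/265  [D is the midpoint of FG]
4. D_y = 2892/265  [D is the midpoint of FG]
   → D = (-1854/265, 2892/265)
5. E_x = -2911/265  [E is the reflection of A across F]
6. E_y = 2823/265  [E is the reflection of A across F]
   → E = (-2911/265, 2823/265)

D = (-1854/265, 2892/265)
E = (-2911/265, 2823/265)
F = (-1853/265, 2869/265)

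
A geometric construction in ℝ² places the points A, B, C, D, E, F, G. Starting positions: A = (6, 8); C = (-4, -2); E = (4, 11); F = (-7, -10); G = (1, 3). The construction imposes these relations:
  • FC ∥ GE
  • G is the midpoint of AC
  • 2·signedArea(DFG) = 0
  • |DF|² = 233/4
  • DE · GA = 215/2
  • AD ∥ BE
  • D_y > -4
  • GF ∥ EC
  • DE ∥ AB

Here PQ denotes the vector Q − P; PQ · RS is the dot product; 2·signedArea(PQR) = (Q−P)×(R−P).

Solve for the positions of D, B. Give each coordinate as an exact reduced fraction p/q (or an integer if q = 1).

B = (13, 45/2)
D = (-3, -7/2)

1. D_x = -3  [2·signedArea(DFG) = 0 ∩ DE · GA = 215/2]
2. D_y = -7/2  [2·signedArea(DFG) = 0 ∩ DE · GA = 215/2]
   → D = (-3, -7/2)
3. B_x = 13  [AD ∥ BE ∩ DE ∥ AB]
4. B_y = 45/2  [AD ∥ BE ∩ DE ∥ AB]
   → B = (13, 45/2)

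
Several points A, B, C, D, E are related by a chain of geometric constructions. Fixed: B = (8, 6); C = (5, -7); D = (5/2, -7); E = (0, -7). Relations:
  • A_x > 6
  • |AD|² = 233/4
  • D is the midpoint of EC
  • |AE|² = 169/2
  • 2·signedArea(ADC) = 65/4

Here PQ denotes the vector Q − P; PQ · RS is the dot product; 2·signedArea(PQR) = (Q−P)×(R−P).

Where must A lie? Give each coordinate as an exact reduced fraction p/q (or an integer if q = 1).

1. A_y = -1/2  [2·signedArea(ADC) = 65/4]
2. A_x = 13/2  [|AE|² = 169/2]
   → A = (13/2, -1/2)

A = (13/2, -1/2)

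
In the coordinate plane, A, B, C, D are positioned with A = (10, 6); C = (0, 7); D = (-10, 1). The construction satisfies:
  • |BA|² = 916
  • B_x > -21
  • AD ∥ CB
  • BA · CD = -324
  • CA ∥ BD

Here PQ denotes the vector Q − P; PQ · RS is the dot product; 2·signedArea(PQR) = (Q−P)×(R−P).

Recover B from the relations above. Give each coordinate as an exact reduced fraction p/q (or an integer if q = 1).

B = (-20, 2)

1. B_x = -20  [CA ∥ BD ∩ AD ∥ CB]
2. B_y = 2  [CA ∥ BD ∩ AD ∥ CB]
   → B = (-20, 2)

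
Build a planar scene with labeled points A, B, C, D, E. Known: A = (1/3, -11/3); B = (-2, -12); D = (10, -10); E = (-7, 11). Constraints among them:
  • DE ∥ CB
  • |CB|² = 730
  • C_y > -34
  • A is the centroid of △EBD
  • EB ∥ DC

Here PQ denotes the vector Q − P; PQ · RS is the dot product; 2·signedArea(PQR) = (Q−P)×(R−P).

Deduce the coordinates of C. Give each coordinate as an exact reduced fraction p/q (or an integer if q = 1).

C = (15, -33)

1. C_x = 15  [DE ∥ CB ∩ EB ∥ DC]
2. C_y = -33  [DE ∥ CB ∩ EB ∥ DC]
   → C = (15, -33)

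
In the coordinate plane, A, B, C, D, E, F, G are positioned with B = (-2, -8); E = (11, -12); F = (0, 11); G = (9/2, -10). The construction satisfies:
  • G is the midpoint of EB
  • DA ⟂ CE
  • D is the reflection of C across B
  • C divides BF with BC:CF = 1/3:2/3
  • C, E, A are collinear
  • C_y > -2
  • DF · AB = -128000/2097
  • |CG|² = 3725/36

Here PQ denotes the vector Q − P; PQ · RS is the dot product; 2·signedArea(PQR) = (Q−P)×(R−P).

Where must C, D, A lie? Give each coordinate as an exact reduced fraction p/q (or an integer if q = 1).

A = (2879/699, -4358/699)
C = (-4/3, -5/3)
D = (-8/3, -43/3)

1. C_x = -4/3  [C divides BF with BC:CF = 1/3:2/3]
2. C_y = -5/3  [C divides BF with BC:CF = 1/3:2/3]
   → C = (-4/3, -5/3)
3. D_x = -8/3  [D is the reflection of C across B]
4. D_y = -43/3  [D is the reflection of C across B]
   → D = (-8/3, -43/3)
5. A_x = 2879/699  [C, E, A are collinear ∩ DA ⟂ CE]
6. A_y = -4358/699  [C, E, A are collinear ∩ DA ⟂ CE]
   → A = (2879/699, -4358/699)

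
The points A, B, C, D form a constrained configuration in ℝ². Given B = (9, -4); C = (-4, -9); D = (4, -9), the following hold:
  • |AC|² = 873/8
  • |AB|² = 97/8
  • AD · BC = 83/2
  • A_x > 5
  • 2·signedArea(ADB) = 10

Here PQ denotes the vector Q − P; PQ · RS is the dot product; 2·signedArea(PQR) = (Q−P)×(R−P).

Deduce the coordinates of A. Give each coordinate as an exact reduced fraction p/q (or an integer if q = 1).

1. A_x = 23/4  [AD · BC = 83/2 ∩ 2·signedArea(ADB) = 10]
2. A_y = -21/4  [AD · BC = 83/2 ∩ 2·signedArea(ADB) = 10]
   → A = (23/4, -21/4)

A = (23/4, -21/4)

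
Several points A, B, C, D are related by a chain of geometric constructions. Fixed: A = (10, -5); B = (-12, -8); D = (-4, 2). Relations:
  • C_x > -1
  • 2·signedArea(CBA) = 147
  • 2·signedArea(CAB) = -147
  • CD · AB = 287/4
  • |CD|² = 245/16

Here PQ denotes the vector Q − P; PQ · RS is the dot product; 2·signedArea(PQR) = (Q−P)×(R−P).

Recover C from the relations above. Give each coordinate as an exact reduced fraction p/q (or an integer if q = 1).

1. C_x = -1/2  [2·signedArea(CBA) = 147 ∩ CD · AB = 287/4]
2. C_y = 1/4  [2·signedArea(CBA) = 147 ∩ CD · AB = 287/4]
   → C = (-1/2, 1/4)

C = (-1/2, 1/4)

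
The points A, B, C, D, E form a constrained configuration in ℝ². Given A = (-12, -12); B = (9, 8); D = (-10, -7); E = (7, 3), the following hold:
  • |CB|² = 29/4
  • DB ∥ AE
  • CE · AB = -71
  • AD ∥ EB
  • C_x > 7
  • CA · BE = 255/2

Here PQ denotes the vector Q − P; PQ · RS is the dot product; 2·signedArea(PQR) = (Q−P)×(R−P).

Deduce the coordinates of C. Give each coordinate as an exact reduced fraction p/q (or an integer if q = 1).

1. C_x = 8  [CA · BE = 255/2 ∩ CE · AB = -71]
2. C_y = 11/2  [CA · BE = 255/2 ∩ CE · AB = -71]
   → C = (8, 11/2)

C = (8, 11/2)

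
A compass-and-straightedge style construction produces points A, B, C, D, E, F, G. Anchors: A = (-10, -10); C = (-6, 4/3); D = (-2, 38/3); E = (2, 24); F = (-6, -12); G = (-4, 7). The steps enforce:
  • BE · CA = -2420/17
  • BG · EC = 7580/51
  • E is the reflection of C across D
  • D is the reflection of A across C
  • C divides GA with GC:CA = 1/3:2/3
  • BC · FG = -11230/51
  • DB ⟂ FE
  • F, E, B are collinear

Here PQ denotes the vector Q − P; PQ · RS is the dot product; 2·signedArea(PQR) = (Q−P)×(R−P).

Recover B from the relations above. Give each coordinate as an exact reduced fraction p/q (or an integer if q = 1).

1. B_x = -10/17  [F, E, B are collinear ∩ DB ⟂ FE]
2. B_y = 210/17  [F, E, B are collinear ∩ DB ⟂ FE]
   → B = (-10/17, 210/17)

B = (-10/17, 210/17)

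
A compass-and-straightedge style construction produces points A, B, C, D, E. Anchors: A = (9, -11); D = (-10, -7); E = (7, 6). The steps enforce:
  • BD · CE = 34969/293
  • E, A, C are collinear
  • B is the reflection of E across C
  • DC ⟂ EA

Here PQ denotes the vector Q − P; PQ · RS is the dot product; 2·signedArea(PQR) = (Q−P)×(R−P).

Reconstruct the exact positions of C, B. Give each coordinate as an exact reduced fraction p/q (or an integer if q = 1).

B = (2799/293, -4600/293)
C = (2425/293, -1421/293)

1. C_x = 2425/293  [E, A, C are collinear ∩ DC ⟂ EA]
2. C_y = -1421/293  [E, A, C are collinear ∩ DC ⟂ EA]
   → C = (2425/293, -1421/293)
3. B_x = 2799/293  [B is the reflection of E across C]
4. B_y = -4600/293  [B is the reflection of E across C]
   → B = (2799/293, -4600/293)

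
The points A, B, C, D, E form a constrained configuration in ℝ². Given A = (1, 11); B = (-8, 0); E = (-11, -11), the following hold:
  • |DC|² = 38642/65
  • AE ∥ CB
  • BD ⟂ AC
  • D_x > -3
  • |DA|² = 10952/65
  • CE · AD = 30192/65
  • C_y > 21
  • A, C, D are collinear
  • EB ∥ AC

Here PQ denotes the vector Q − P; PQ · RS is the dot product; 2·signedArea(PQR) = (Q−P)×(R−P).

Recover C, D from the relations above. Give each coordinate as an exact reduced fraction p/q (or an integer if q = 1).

C = (4, 22)
D = (-157/65, -99/65)

1. C_x = 4  [AE ∥ CB ∩ EB ∥ AC]
2. C_y = 22  [AE ∥ CB ∩ EB ∥ AC]
   → C = (4, 22)
3. D_x = -157/65  [A, C, D are collinear ∩ BD ⟂ AC]
4. D_y = -99/65  [A, C, D are collinear ∩ BD ⟂ AC]
   → D = (-157/65, -99/65)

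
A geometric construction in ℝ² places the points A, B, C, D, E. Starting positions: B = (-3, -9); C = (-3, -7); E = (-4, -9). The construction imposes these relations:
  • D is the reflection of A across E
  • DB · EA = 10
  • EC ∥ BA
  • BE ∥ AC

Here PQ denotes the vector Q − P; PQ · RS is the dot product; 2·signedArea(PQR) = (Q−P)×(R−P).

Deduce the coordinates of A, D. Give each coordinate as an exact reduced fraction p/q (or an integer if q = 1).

1. A_x = -2  [BE ∥ AC ∩ EC ∥ BA]
2. A_y = -7  [BE ∥ AC ∩ EC ∥ BA]
   → A = (-2, -7)
3. D_x = -6  [D is the reflection of A across E]
4. D_y = -11  [D is the reflection of A across E]
   → D = (-6, -11)

A = (-2, -7)
D = (-6, -11)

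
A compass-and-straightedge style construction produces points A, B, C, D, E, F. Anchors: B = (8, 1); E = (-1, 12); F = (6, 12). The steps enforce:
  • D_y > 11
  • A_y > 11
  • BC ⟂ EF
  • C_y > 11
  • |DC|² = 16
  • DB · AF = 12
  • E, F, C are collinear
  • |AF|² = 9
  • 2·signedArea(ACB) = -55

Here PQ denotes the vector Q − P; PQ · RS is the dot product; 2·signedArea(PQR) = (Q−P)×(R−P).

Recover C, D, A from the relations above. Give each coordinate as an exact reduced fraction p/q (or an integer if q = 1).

A = (3, 12)
C = (8, 12)
D = (4, 12)

1. C_x = 8  [E, F, C are collinear ∩ BC ⟂ EF]
2. C_y = 12  [E, F, C are collinear ∩ BC ⟂ EF]
   → C = (8, 12)
3. A_x = 3  [2·signedArea(ACB) = -55]
4. A_y = 12  [|AF|² = 9]
   → A = (3, 12)
5. D_x = 4  [DB · AF = 12]
6. D_y = 12  [|DC|² = 16]
   → D = (4, 12)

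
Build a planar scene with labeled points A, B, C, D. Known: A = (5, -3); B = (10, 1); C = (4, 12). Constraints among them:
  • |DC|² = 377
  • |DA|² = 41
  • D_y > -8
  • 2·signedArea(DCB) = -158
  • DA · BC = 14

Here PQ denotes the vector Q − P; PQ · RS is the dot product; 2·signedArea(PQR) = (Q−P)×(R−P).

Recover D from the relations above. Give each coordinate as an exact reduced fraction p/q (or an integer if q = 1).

1. D_x = 0  [2·signedArea(DCB) = -158 ∩ DA · BC = 14]
2. D_y = -7  [2·signedArea(DCB) = -158 ∩ DA · BC = 14]
   → D = (0, -7)

D = (0, -7)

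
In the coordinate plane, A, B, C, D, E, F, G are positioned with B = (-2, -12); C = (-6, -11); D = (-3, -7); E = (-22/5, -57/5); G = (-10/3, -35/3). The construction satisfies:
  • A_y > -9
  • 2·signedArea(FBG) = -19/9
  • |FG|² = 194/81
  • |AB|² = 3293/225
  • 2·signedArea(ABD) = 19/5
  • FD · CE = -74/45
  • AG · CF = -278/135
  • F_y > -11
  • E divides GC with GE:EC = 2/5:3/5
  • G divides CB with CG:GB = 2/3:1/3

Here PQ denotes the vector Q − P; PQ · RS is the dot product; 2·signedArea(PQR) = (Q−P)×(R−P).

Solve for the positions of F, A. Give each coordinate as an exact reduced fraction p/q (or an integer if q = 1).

A = (-52/15, -127/15)
F = (-25/9, -92/9)

1. F_x = -25/9  [FD · CE = -74/45 ∩ 2·signedArea(FBG) = -19/9]
2. F_y = -92/9  [FD · CE = -74/45 ∩ 2·signedArea(FBG) = -19/9]
   → F = (-25/9, -92/9)
3. A_x = -52/15  [2·signedArea(ABD) = 19/5 ∩ AG · CF = -278/135]
4. A_y = -127/15  [2·signedArea(ABD) = 19/5 ∩ AG · CF = -278/135]
   → A = (-52/15, -127/15)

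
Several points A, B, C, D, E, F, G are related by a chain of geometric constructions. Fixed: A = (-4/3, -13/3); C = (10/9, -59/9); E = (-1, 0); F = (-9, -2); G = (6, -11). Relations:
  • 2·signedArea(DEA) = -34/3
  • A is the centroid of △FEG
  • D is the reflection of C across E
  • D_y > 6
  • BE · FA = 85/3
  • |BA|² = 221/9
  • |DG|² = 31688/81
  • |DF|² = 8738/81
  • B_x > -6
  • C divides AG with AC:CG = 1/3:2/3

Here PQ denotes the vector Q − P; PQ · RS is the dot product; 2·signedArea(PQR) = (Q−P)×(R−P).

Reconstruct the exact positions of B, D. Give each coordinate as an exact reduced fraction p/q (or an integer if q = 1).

1. B_x = -5  [line -23/3·x + 7/3·y + -36 = 0 ∩ |BA|² = 221/9]
2. B_y = -1  [line -23/3·x + 7/3·y + -36 = 0 ∩ |BA|² = 221/9]
   → B = (-5, -1)
3. D_x = -28/9  [D is the reflection of C across E]
4. D_y = 59/9  [D is the reflection of C across E]
   → D = (-28/9, 59/9)

B = (-5, -1)
D = (-28/9, 59/9)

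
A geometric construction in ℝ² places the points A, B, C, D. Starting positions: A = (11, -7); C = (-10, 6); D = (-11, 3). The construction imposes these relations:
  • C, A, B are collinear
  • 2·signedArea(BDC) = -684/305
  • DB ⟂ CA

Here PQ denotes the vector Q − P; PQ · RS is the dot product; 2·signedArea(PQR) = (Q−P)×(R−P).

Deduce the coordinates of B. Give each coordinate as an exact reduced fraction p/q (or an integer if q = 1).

1. B_x = -2861/305  [C, A, B are collinear ∩ DB ⟂ CA]
2. B_y = 1713/305  [C, A, B are collinear ∩ DB ⟂ CA]
   → B = (-2861/305, 1713/305)

B = (-2861/305, 1713/305)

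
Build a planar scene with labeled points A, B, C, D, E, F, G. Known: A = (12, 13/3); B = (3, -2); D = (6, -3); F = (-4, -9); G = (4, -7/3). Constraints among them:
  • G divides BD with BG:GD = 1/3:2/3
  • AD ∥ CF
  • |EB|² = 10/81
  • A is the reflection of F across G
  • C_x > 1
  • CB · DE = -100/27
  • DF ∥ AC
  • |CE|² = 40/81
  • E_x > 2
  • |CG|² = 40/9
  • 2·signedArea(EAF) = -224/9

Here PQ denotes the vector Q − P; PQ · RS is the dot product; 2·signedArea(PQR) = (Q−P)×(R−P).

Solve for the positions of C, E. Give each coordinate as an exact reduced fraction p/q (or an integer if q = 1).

C = (2, -5/3)
E = (8/3, -17/9)

1. C_x = 2  [AD ∥ CF ∩ DF ∥ AC]
2. C_y = -5/3  [AD ∥ CF ∩ DF ∥ AC]
   → C = (2, -5/3)
3. E_x = 8/3  [2·signedArea(EAF) = -224/9 ∩ CB · DE = -100/27]
4. E_y = -17/9  [2·signedArea(EAF) = -224/9 ∩ CB · DE = -100/27]
   → E = (8/3, -17/9)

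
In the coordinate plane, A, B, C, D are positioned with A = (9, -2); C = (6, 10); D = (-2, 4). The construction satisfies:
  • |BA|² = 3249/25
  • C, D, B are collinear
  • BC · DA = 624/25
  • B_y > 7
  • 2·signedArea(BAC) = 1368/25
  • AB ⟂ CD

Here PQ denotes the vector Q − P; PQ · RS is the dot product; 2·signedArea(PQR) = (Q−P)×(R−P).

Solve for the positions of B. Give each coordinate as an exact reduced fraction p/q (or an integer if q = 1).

B = (54/25, 178/25)

1. B_x = 54/25  [C, D, B are collinear ∩ AB ⟂ CD]
2. B_y = 178/25  [C, D, B are collinear ∩ AB ⟂ CD]
   → B = (54/25, 178/25)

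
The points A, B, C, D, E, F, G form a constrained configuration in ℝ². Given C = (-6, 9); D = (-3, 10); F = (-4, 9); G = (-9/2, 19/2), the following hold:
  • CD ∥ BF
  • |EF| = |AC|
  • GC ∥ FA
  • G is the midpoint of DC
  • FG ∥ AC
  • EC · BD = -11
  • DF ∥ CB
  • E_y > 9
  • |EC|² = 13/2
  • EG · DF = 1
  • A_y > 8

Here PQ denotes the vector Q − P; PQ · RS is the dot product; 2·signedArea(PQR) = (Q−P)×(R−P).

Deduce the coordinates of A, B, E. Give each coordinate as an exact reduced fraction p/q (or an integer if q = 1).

A = (-11/2, 17/2)
B = (-7, 8)
E = (-7/2, 19/2)

1. A_x = -11/2  [FG ∥ AC ∩ GC ∥ FA]
2. A_y = 17/2  [FG ∥ AC ∩ GC ∥ FA]
   → A = (-11/2, 17/2)
3. B_x = -7  [CD ∥ BF ∩ DF ∥ CB]
4. B_y = 8  [CD ∥ BF ∩ DF ∥ CB]
   → B = (-7, 8)
5. E_x = -7/2  [EC · BD = -11 ∩ EG · DF = 1]
6. E_y = 19/2  [EC · BD = -11 ∩ EG · DF = 1]
   → E = (-7/2, 19/2)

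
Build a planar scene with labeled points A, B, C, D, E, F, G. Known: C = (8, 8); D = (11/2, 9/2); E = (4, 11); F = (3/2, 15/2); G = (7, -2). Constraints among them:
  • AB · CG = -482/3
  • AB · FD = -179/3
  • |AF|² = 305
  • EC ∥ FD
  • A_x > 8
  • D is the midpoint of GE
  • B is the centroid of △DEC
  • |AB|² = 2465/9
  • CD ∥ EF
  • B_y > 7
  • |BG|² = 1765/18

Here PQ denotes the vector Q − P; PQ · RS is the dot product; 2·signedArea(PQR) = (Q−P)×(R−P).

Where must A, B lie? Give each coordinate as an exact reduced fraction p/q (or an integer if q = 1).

A = (17/2, -17/2)
B = (35/6, 47/6)

1. B_x = 35/6  [B is the centroid of △DEC]
2. B_y = 47/6  [B is the centroid of △DEC]
   → B = (35/6, 47/6)
3. A_x = 17/2  [AB · CG = -482/3 ∩ AB · FD = -179/3]
4. A_y = -17/2  [AB · CG = -482/3 ∩ AB · FD = -179/3]
   → A = (17/2, -17/2)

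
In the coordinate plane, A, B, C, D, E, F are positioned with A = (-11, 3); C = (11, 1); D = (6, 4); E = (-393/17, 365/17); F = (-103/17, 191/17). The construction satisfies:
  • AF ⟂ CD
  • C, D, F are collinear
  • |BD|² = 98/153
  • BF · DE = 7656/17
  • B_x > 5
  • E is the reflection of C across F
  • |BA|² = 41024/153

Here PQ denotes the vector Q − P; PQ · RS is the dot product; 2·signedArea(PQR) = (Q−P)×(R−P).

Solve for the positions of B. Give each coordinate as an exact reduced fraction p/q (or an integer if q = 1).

1. B_x = 271/51  [line 495/17·x + -297/17·y + -1320/17 = 0 ∩ |BD|² = 98/153]
2. B_y = 75/17  [line 495/17·x + -297/17·y + -1320/17 = 0 ∩ |BD|² = 98/153]
   → B = (271/51, 75/17)

B = (271/51, 75/17)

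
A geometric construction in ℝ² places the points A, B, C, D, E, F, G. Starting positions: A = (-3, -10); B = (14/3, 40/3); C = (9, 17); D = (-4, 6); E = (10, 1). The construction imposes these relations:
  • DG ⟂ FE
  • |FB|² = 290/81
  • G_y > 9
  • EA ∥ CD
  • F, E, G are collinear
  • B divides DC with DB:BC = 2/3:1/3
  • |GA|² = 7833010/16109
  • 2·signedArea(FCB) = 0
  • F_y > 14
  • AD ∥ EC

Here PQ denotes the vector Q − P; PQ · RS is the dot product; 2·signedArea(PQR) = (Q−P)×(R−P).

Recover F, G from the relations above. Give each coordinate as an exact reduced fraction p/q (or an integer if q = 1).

1. F_x = 55/9  [line 11/3·x + -13/3·y + 122/3 = 0 ∩ |FB|² = 290/81]
2. F_y = 131/9  [line 11/3·x + -13/3·y + 122/3 = 0 ∩ |FB|² = 290/81]
   → F = (55/9, 131/9)
3. G_x = 122590/16109  [F, E, G are collinear ∩ DG ⟂ FE]
4. G_y = 150309/16109  [F, E, G are collinear ∩ DG ⟂ FE]
   → G = (122590/16109, 150309/16109)

F = (55/9, 131/9)
G = (122590/16109, 150309/16109)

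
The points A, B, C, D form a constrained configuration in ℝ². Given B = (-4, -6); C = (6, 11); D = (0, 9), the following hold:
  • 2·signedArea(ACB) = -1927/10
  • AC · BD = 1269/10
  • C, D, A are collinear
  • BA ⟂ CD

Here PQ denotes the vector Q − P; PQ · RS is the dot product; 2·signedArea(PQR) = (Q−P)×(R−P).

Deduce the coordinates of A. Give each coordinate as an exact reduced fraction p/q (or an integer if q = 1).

1. A_x = -81/10  [C, D, A are collinear ∩ BA ⟂ CD]
2. A_y = 63/10  [C, D, A are collinear ∩ BA ⟂ CD]
   → A = (-81/10, 63/10)

A = (-81/10, 63/10)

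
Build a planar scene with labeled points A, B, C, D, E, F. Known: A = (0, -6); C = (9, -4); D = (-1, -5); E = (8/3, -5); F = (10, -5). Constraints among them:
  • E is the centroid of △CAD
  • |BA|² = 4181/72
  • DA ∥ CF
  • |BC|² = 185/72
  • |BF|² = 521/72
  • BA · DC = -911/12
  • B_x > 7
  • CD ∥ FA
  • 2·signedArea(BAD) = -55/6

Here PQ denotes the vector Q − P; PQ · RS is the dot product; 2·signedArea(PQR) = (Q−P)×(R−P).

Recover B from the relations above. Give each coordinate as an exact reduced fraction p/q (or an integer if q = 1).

B = (89/12, -17/4)

1. B_x = 89/12  [2·signedArea(BAD) = -55/6 ∩ BA · DC = -911/12]
2. B_y = -17/4  [2·signedArea(BAD) = -55/6 ∩ BA · DC = -911/12]
   → B = (89/12, -17/4)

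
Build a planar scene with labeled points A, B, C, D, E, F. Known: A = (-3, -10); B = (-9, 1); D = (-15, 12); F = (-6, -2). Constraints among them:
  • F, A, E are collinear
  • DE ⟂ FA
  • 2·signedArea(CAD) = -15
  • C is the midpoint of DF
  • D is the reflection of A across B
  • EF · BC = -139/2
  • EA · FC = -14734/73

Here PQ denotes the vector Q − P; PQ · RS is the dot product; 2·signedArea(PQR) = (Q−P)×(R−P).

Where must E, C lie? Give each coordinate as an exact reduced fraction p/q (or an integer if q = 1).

C = (-21/2, 5)
E = (-855/73, 966/73)

1. E_x = -855/73  [F, A, E are collinear ∩ DE ⟂ FA]
2. E_y = 966/73  [F, A, E are collinear ∩ DE ⟂ FA]
   → E = (-855/73, 966/73)
3. C_x = -21/2  [C is the midpoint of DF]
4. C_y = 5  [C is the midpoint of DF]
   → C = (-21/2, 5)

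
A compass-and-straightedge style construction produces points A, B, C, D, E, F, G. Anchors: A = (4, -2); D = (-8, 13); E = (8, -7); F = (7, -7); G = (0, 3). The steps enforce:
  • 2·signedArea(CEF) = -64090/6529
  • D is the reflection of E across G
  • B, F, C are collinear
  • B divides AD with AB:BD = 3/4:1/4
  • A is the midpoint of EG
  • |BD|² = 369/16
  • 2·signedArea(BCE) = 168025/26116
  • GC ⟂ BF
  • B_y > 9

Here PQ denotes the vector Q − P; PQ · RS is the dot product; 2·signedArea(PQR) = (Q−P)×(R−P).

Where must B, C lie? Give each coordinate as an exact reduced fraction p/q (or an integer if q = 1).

1. B_x = -5  [B divides AD with AB:BD = 3/4:1/4]
2. B_y = 37/4  [B divides AD with AB:BD = 3/4:1/4]
   → B = (-5, 37/4)
3. C_x = -1625/6529  [B, F, C are collinear ∩ GC ⟂ BF]
4. C_y = 18387/6529  [B, F, C are collinear ∩ GC ⟂ BF]
   → C = (-1625/6529, 18387/6529)

B = (-5, 37/4)
C = (-1625/6529, 18387/6529)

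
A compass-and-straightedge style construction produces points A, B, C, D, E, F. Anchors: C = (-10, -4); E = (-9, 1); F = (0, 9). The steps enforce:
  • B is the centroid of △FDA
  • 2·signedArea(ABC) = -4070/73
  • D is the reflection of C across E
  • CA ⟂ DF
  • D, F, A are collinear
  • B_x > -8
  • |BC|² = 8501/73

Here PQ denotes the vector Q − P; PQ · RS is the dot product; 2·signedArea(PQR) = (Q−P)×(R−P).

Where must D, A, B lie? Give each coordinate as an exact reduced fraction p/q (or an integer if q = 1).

1. D_x = -8  [D is the reflection of C across E]
2. D_y = 6  [D is the reflection of C across E]
   → D = (-8, 6)
3. A_x = -952/73  [D, F, A are collinear ∩ CA ⟂ DF]
4. A_y = 300/73  [D, F, A are collinear ∩ CA ⟂ DF]
   → A = (-952/73, 300/73)
5. B_x = -512/73  [B is the centroid of △FDA]
6. B_y = 465/73  [B is the centroid of △FDA]
   → B = (-512/73, 465/73)

A = (-952/73, 300/73)
B = (-512/73, 465/73)
D = (-8, 6)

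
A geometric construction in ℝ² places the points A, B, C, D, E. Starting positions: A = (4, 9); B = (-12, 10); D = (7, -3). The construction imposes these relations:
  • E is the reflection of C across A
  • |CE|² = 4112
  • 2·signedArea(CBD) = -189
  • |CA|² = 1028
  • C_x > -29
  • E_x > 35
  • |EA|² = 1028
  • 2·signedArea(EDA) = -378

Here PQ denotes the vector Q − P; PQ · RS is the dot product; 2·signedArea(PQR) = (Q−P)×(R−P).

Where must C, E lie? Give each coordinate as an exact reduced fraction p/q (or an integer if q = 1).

C = (-28, 11)
E = (36, 7)

1. E_x = 36  [line -12·x + -3·y + 453 = 0 ∩ |EA|² = 1028]
2. E_y = 7  [line -12·x + -3·y + 453 = 0 ∩ |EA|² = 1028]
   → E = (36, 7)
3. C_x = -28  [2·signedArea(CBD) = -189 ∩ E is the reflection of C across A]
4. C_y = 11  [2·signedArea(CBD) = -189 ∩ E is the reflection of C across A]
   → C = (-28, 11)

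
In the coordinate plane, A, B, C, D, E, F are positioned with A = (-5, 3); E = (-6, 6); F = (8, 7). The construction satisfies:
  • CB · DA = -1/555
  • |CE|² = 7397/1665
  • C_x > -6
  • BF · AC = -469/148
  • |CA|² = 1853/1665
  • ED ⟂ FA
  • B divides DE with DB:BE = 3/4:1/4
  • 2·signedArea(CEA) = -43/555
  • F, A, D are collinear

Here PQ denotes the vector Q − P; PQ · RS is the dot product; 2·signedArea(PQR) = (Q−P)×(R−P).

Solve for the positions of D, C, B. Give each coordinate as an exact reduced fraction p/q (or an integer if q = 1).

B = (-1067/185, 3881/740)
C = (-991/185, 2216/555)
D = (-938/185, 551/185)

1. D_x = -938/185  [F, A, D are collinear ∩ ED ⟂ FA]
2. D_y = 551/185  [F, A, D are collinear ∩ ED ⟂ FA]
   → D = (-938/185, 551/185)
3. C_x = -991/185  [line 3·x + 1·y + 6703/555 = 0 ∩ |CE|² = 7397/1665]
4. C_y = 2216/555  [line 3·x + 1·y + 6703/555 = 0 ∩ |CE|² = 7397/1665]
   → C = (-991/185, 2216/555)
5. B_x = -1067/185  [B divides DE with DB:BE = 3/4:1/4]
6. B_y = 3881/740  [B divides DE with DB:BE = 3/4:1/4]
   → B = (-1067/185, 3881/740)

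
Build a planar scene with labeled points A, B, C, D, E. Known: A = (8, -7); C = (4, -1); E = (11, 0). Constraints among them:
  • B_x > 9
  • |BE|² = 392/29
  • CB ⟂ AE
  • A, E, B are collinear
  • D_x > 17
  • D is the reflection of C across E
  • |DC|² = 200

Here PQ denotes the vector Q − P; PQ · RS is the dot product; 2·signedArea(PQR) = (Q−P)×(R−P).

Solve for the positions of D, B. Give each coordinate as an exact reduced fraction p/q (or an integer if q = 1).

1. D_x = 18  [D is the reflection of C across E]
2. D_y = 1  [D is the reflection of C across E]
   → D = (18, 1)
3. B_x = 277/29  [A, E, B are collinear ∩ CB ⟂ AE]
4. B_y = -98/29  [A, E, B are collinear ∩ CB ⟂ AE]
   → B = (277/29, -98/29)

B = (277/29, -98/29)
D = (18, 1)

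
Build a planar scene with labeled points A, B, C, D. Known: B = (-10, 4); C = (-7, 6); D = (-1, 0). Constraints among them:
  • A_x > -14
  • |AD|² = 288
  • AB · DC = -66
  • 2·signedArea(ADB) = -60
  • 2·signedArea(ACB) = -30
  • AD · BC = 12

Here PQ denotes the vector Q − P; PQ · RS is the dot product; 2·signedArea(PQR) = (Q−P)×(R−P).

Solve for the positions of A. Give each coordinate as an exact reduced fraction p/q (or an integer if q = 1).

A = (-13, 12)

1. A_x = -13  [2·signedArea(ACB) = -30 ∩ AD · BC = 12]
2. A_y = 12  [2·signedArea(ACB) = -30 ∩ AD · BC = 12]
   → A = (-13, 12)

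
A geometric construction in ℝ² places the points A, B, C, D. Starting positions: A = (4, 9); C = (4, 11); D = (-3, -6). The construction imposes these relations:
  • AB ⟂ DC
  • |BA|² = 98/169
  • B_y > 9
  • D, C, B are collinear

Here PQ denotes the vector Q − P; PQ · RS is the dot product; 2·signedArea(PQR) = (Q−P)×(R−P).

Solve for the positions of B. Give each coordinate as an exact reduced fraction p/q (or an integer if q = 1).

B = (557/169, 1570/169)

1. B_x = 557/169  [D, C, B are collinear ∩ AB ⟂ DC]
2. B_y = 1570/169  [D, C, B are collinear ∩ AB ⟂ DC]
   → B = (557/169, 1570/169)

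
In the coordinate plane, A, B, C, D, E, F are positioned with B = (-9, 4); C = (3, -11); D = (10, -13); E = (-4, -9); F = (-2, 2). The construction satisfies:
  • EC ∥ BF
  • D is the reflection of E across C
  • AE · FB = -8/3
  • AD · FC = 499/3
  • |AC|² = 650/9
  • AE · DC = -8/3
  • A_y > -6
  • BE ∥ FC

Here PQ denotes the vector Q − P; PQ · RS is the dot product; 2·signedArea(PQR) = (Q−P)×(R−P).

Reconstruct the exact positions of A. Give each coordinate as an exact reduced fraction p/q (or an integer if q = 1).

1. A_x = -10/3  [AE · FB = -8/3 ∩ AD · FC = 499/3]
2. A_y = -16/3  [AE · FB = -8/3 ∩ AD · FC = 499/3]
   → A = (-10/3, -16/3)

A = (-10/3, -16/3)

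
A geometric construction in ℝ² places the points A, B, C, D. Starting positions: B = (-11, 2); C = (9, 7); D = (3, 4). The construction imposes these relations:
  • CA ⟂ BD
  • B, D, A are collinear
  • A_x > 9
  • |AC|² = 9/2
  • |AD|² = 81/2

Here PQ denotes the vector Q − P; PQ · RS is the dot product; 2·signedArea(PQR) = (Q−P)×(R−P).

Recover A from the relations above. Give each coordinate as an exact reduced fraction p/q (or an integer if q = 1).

A = (93/10, 49/10)

1. A_x = 93/10  [B, D, A are collinear ∩ CA ⟂ BD]
2. A_y = 49/10  [B, D, A are collinear ∩ CA ⟂ BD]
   → A = (93/10, 49/10)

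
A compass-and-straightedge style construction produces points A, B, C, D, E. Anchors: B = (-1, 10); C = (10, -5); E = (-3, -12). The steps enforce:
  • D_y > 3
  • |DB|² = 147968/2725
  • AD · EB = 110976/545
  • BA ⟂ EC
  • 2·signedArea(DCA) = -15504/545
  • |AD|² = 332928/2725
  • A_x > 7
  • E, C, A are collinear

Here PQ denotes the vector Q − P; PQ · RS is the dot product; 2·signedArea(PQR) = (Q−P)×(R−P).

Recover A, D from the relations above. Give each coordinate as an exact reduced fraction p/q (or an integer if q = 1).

1. A_x = 843/109  [E, C, A are collinear ∩ BA ⟂ EC]
2. A_y = -678/109  [E, C, A are collinear ∩ BA ⟂ EC]
   → A = (843/109, -678/109)
3. D_x = 1359/545  [2·signedArea(DCA) = -15504/545 ∩ AD · EB = 110976/545]
4. D_y = 1914/545  [2·signedArea(DCA) = -15504/545 ∩ AD · EB = 110976/545]
   → D = (1359/545, 1914/545)

A = (843/109, -678/109)
D = (1359/545, 1914/545)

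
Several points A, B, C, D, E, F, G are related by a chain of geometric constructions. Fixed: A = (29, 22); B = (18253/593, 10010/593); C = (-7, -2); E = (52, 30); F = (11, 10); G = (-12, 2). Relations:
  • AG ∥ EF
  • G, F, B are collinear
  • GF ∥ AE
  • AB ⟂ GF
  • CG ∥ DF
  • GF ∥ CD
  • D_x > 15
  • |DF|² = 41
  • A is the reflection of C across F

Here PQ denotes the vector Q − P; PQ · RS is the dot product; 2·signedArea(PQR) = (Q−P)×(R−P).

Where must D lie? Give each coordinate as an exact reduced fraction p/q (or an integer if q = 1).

D = (16, 6)

1. D_x = 16  [CG ∥ DF ∩ GF ∥ CD]
2. D_y = 6  [CG ∥ DF ∩ GF ∥ CD]
   → D = (16, 6)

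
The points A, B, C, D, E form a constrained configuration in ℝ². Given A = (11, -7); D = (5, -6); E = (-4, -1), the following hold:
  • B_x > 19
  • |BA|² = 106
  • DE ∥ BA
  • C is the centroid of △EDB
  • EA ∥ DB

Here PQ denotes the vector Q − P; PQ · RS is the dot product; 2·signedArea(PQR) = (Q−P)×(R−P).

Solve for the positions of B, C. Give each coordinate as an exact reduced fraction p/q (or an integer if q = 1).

B = (20, -12)
C = (7, -19/3)

1. B_x = 20  [DE ∥ BA ∩ EA ∥ DB]
2. B_y = -12  [DE ∥ BA ∩ EA ∥ DB]
   → B = (20, -12)
3. C_x = 7  [C is the centroid of △EDB]
4. C_y = -19/3  [C is the centroid of △EDB]
   → C = (7, -19/3)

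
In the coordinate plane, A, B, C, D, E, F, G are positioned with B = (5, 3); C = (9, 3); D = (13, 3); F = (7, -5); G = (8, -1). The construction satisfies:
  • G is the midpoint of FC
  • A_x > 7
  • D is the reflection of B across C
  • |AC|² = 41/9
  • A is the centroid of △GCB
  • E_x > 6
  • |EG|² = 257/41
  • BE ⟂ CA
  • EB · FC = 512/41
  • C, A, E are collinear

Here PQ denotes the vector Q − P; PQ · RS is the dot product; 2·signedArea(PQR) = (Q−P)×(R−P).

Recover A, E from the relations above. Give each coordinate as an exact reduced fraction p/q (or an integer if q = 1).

1. A_x = 22/3  [A is the centroid of △GCB]
2. A_y = 5/3  [A is the centroid of △GCB]
   → A = (22/3, 5/3)
3. E_x = 269/41  [C, A, E are collinear ∩ BE ⟂ CA]
4. E_y = 43/41  [C, A, E are collinear ∩ BE ⟂ CA]
   → E = (269/41, 43/41)

A = (22/3, 5/3)
E = (269/41, 43/41)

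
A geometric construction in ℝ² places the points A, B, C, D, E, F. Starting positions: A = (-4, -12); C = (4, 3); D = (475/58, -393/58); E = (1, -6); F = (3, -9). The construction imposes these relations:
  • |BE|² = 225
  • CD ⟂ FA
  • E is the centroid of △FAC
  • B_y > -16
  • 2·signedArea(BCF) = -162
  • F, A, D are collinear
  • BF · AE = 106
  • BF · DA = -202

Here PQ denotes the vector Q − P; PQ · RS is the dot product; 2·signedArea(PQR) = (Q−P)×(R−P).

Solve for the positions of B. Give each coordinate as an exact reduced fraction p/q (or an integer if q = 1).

B = (-11, -15)

1. B_x = -11  [BF · DA = -202 ∩ 2·signedArea(BCF) = -162]
2. B_y = -15  [BF · DA = -202 ∩ 2·signedArea(BCF) = -162]
   → B = (-11, -15)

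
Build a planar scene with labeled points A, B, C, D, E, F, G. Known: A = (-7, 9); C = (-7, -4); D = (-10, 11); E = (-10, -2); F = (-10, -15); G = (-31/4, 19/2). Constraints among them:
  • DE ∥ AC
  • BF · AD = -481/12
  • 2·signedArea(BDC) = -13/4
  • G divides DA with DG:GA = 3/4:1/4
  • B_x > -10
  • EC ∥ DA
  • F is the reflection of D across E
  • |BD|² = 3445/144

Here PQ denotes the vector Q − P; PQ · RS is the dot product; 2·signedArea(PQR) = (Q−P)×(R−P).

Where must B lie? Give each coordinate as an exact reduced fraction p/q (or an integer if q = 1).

1. B_x = -37/4  [2·signedArea(BDC) = -13/4 ∩ BF · AD = -481/12]
2. B_y = 37/6  [2·signedArea(BDC) = -13/4 ∩ BF · AD = -481/12]
   → B = (-37/4, 37/6)

B = (-37/4, 37/6)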